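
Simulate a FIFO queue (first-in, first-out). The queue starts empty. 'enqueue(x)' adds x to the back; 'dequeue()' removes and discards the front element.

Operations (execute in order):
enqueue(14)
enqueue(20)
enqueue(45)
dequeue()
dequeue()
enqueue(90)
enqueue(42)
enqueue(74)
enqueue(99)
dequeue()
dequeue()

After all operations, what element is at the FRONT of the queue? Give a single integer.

Answer: 42

Derivation:
enqueue(14): queue = [14]
enqueue(20): queue = [14, 20]
enqueue(45): queue = [14, 20, 45]
dequeue(): queue = [20, 45]
dequeue(): queue = [45]
enqueue(90): queue = [45, 90]
enqueue(42): queue = [45, 90, 42]
enqueue(74): queue = [45, 90, 42, 74]
enqueue(99): queue = [45, 90, 42, 74, 99]
dequeue(): queue = [90, 42, 74, 99]
dequeue(): queue = [42, 74, 99]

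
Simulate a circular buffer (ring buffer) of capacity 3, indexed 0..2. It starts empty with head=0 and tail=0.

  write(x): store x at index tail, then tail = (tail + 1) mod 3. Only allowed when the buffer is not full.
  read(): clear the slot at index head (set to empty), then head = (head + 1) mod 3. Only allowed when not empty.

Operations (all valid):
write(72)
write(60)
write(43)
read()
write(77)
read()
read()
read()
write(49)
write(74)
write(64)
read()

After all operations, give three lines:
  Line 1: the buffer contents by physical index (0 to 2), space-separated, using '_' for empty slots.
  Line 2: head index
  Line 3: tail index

Answer: 64 _ 74
2
1

Derivation:
write(72): buf=[72 _ _], head=0, tail=1, size=1
write(60): buf=[72 60 _], head=0, tail=2, size=2
write(43): buf=[72 60 43], head=0, tail=0, size=3
read(): buf=[_ 60 43], head=1, tail=0, size=2
write(77): buf=[77 60 43], head=1, tail=1, size=3
read(): buf=[77 _ 43], head=2, tail=1, size=2
read(): buf=[77 _ _], head=0, tail=1, size=1
read(): buf=[_ _ _], head=1, tail=1, size=0
write(49): buf=[_ 49 _], head=1, tail=2, size=1
write(74): buf=[_ 49 74], head=1, tail=0, size=2
write(64): buf=[64 49 74], head=1, tail=1, size=3
read(): buf=[64 _ 74], head=2, tail=1, size=2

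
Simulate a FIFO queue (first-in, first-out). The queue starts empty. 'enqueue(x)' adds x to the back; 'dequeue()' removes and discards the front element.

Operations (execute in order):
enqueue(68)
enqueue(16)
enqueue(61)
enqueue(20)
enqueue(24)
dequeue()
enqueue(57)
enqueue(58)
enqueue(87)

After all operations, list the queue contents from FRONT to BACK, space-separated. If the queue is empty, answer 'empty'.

Answer: 16 61 20 24 57 58 87

Derivation:
enqueue(68): [68]
enqueue(16): [68, 16]
enqueue(61): [68, 16, 61]
enqueue(20): [68, 16, 61, 20]
enqueue(24): [68, 16, 61, 20, 24]
dequeue(): [16, 61, 20, 24]
enqueue(57): [16, 61, 20, 24, 57]
enqueue(58): [16, 61, 20, 24, 57, 58]
enqueue(87): [16, 61, 20, 24, 57, 58, 87]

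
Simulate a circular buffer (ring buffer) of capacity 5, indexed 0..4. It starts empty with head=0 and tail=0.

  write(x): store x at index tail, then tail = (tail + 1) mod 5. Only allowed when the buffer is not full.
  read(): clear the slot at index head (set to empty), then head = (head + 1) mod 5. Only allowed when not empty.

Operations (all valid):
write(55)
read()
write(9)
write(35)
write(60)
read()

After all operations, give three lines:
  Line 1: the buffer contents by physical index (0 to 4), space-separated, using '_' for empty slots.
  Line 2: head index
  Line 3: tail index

Answer: _ _ 35 60 _
2
4

Derivation:
write(55): buf=[55 _ _ _ _], head=0, tail=1, size=1
read(): buf=[_ _ _ _ _], head=1, tail=1, size=0
write(9): buf=[_ 9 _ _ _], head=1, tail=2, size=1
write(35): buf=[_ 9 35 _ _], head=1, tail=3, size=2
write(60): buf=[_ 9 35 60 _], head=1, tail=4, size=3
read(): buf=[_ _ 35 60 _], head=2, tail=4, size=2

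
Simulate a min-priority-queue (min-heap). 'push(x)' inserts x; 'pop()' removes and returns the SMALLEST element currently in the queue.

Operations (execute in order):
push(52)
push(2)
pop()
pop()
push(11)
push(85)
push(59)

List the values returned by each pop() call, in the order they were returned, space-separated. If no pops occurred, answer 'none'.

push(52): heap contents = [52]
push(2): heap contents = [2, 52]
pop() → 2: heap contents = [52]
pop() → 52: heap contents = []
push(11): heap contents = [11]
push(85): heap contents = [11, 85]
push(59): heap contents = [11, 59, 85]

Answer: 2 52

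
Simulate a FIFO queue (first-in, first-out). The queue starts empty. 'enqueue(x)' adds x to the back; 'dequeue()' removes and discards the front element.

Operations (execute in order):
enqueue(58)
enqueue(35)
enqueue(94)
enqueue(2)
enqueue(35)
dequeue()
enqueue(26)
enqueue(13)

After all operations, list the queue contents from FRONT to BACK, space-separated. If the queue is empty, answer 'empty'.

Answer: 35 94 2 35 26 13

Derivation:
enqueue(58): [58]
enqueue(35): [58, 35]
enqueue(94): [58, 35, 94]
enqueue(2): [58, 35, 94, 2]
enqueue(35): [58, 35, 94, 2, 35]
dequeue(): [35, 94, 2, 35]
enqueue(26): [35, 94, 2, 35, 26]
enqueue(13): [35, 94, 2, 35, 26, 13]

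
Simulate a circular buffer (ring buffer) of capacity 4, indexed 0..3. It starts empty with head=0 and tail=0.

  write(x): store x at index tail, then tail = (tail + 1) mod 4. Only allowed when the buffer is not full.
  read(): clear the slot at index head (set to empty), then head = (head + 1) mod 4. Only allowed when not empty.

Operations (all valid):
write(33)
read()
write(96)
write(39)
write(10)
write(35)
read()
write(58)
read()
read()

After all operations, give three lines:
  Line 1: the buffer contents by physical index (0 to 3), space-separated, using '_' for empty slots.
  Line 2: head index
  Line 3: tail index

write(33): buf=[33 _ _ _], head=0, tail=1, size=1
read(): buf=[_ _ _ _], head=1, tail=1, size=0
write(96): buf=[_ 96 _ _], head=1, tail=2, size=1
write(39): buf=[_ 96 39 _], head=1, tail=3, size=2
write(10): buf=[_ 96 39 10], head=1, tail=0, size=3
write(35): buf=[35 96 39 10], head=1, tail=1, size=4
read(): buf=[35 _ 39 10], head=2, tail=1, size=3
write(58): buf=[35 58 39 10], head=2, tail=2, size=4
read(): buf=[35 58 _ 10], head=3, tail=2, size=3
read(): buf=[35 58 _ _], head=0, tail=2, size=2

Answer: 35 58 _ _
0
2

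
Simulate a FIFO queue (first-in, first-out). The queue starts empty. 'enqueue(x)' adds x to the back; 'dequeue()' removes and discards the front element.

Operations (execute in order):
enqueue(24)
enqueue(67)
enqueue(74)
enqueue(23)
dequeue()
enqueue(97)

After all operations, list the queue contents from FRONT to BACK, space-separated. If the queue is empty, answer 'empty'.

Answer: 67 74 23 97

Derivation:
enqueue(24): [24]
enqueue(67): [24, 67]
enqueue(74): [24, 67, 74]
enqueue(23): [24, 67, 74, 23]
dequeue(): [67, 74, 23]
enqueue(97): [67, 74, 23, 97]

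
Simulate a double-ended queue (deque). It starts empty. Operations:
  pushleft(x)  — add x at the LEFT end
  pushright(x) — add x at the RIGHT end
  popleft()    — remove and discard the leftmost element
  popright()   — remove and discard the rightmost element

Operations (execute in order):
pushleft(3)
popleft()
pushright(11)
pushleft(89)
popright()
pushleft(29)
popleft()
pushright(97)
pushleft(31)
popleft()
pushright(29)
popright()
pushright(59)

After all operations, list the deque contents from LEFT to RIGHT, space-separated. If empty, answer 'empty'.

Answer: 89 97 59

Derivation:
pushleft(3): [3]
popleft(): []
pushright(11): [11]
pushleft(89): [89, 11]
popright(): [89]
pushleft(29): [29, 89]
popleft(): [89]
pushright(97): [89, 97]
pushleft(31): [31, 89, 97]
popleft(): [89, 97]
pushright(29): [89, 97, 29]
popright(): [89, 97]
pushright(59): [89, 97, 59]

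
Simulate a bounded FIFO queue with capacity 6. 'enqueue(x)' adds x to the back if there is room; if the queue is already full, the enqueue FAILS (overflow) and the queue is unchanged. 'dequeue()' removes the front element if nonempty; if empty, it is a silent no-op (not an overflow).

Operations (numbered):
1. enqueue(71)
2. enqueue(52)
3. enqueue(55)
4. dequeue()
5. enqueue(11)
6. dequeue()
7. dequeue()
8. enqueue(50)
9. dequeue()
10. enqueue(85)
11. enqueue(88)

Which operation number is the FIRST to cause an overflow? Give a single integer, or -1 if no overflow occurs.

Answer: -1

Derivation:
1. enqueue(71): size=1
2. enqueue(52): size=2
3. enqueue(55): size=3
4. dequeue(): size=2
5. enqueue(11): size=3
6. dequeue(): size=2
7. dequeue(): size=1
8. enqueue(50): size=2
9. dequeue(): size=1
10. enqueue(85): size=2
11. enqueue(88): size=3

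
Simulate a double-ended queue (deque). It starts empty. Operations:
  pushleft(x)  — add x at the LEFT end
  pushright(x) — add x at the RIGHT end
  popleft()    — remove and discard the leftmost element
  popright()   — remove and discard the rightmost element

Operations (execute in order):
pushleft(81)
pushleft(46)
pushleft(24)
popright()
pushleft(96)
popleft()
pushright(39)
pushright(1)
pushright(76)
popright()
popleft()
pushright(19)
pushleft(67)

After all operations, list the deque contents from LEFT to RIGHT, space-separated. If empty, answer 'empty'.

Answer: 67 46 39 1 19

Derivation:
pushleft(81): [81]
pushleft(46): [46, 81]
pushleft(24): [24, 46, 81]
popright(): [24, 46]
pushleft(96): [96, 24, 46]
popleft(): [24, 46]
pushright(39): [24, 46, 39]
pushright(1): [24, 46, 39, 1]
pushright(76): [24, 46, 39, 1, 76]
popright(): [24, 46, 39, 1]
popleft(): [46, 39, 1]
pushright(19): [46, 39, 1, 19]
pushleft(67): [67, 46, 39, 1, 19]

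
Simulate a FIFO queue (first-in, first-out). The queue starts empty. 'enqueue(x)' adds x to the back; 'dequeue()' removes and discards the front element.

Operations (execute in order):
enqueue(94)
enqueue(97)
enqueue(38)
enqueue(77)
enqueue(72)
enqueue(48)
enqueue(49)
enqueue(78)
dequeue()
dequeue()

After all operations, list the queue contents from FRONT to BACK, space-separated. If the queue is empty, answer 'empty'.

enqueue(94): [94]
enqueue(97): [94, 97]
enqueue(38): [94, 97, 38]
enqueue(77): [94, 97, 38, 77]
enqueue(72): [94, 97, 38, 77, 72]
enqueue(48): [94, 97, 38, 77, 72, 48]
enqueue(49): [94, 97, 38, 77, 72, 48, 49]
enqueue(78): [94, 97, 38, 77, 72, 48, 49, 78]
dequeue(): [97, 38, 77, 72, 48, 49, 78]
dequeue(): [38, 77, 72, 48, 49, 78]

Answer: 38 77 72 48 49 78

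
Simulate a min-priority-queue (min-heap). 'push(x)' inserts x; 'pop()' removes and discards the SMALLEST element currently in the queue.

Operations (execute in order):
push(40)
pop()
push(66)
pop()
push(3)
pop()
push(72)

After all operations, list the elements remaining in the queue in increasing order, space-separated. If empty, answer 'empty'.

Answer: 72

Derivation:
push(40): heap contents = [40]
pop() → 40: heap contents = []
push(66): heap contents = [66]
pop() → 66: heap contents = []
push(3): heap contents = [3]
pop() → 3: heap contents = []
push(72): heap contents = [72]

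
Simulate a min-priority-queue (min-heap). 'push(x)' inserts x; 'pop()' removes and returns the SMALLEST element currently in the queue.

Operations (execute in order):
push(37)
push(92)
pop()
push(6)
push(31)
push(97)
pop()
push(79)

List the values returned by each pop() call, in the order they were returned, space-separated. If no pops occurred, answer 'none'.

push(37): heap contents = [37]
push(92): heap contents = [37, 92]
pop() → 37: heap contents = [92]
push(6): heap contents = [6, 92]
push(31): heap contents = [6, 31, 92]
push(97): heap contents = [6, 31, 92, 97]
pop() → 6: heap contents = [31, 92, 97]
push(79): heap contents = [31, 79, 92, 97]

Answer: 37 6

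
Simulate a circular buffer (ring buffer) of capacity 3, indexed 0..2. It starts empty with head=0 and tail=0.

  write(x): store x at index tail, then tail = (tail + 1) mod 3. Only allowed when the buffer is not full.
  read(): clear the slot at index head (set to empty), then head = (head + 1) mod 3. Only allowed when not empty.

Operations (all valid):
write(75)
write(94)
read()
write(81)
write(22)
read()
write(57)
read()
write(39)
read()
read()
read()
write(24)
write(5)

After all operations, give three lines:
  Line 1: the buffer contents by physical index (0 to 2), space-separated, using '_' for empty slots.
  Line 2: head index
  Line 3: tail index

write(75): buf=[75 _ _], head=0, tail=1, size=1
write(94): buf=[75 94 _], head=0, tail=2, size=2
read(): buf=[_ 94 _], head=1, tail=2, size=1
write(81): buf=[_ 94 81], head=1, tail=0, size=2
write(22): buf=[22 94 81], head=1, tail=1, size=3
read(): buf=[22 _ 81], head=2, tail=1, size=2
write(57): buf=[22 57 81], head=2, tail=2, size=3
read(): buf=[22 57 _], head=0, tail=2, size=2
write(39): buf=[22 57 39], head=0, tail=0, size=3
read(): buf=[_ 57 39], head=1, tail=0, size=2
read(): buf=[_ _ 39], head=2, tail=0, size=1
read(): buf=[_ _ _], head=0, tail=0, size=0
write(24): buf=[24 _ _], head=0, tail=1, size=1
write(5): buf=[24 5 _], head=0, tail=2, size=2

Answer: 24 5 _
0
2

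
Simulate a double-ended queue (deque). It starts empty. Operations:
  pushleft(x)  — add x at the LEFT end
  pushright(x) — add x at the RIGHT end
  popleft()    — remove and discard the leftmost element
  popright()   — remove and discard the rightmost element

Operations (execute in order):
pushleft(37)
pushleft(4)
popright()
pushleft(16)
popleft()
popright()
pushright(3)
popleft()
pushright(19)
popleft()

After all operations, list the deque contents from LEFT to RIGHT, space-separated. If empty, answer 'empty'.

Answer: empty

Derivation:
pushleft(37): [37]
pushleft(4): [4, 37]
popright(): [4]
pushleft(16): [16, 4]
popleft(): [4]
popright(): []
pushright(3): [3]
popleft(): []
pushright(19): [19]
popleft(): []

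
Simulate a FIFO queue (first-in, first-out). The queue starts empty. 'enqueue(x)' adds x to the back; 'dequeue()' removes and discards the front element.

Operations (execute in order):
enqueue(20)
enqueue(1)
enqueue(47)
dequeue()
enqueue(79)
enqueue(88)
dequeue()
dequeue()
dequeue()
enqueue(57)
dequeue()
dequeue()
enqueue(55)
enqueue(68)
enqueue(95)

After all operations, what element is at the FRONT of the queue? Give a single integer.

Answer: 55

Derivation:
enqueue(20): queue = [20]
enqueue(1): queue = [20, 1]
enqueue(47): queue = [20, 1, 47]
dequeue(): queue = [1, 47]
enqueue(79): queue = [1, 47, 79]
enqueue(88): queue = [1, 47, 79, 88]
dequeue(): queue = [47, 79, 88]
dequeue(): queue = [79, 88]
dequeue(): queue = [88]
enqueue(57): queue = [88, 57]
dequeue(): queue = [57]
dequeue(): queue = []
enqueue(55): queue = [55]
enqueue(68): queue = [55, 68]
enqueue(95): queue = [55, 68, 95]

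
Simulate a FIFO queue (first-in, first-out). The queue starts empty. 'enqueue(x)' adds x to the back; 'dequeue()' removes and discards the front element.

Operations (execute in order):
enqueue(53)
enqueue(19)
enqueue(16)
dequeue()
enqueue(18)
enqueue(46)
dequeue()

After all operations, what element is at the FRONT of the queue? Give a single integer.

enqueue(53): queue = [53]
enqueue(19): queue = [53, 19]
enqueue(16): queue = [53, 19, 16]
dequeue(): queue = [19, 16]
enqueue(18): queue = [19, 16, 18]
enqueue(46): queue = [19, 16, 18, 46]
dequeue(): queue = [16, 18, 46]

Answer: 16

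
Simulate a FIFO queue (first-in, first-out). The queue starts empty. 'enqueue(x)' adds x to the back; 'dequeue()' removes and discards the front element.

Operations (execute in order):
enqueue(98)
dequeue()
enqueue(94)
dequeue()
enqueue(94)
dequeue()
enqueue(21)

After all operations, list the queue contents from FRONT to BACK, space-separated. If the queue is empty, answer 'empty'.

enqueue(98): [98]
dequeue(): []
enqueue(94): [94]
dequeue(): []
enqueue(94): [94]
dequeue(): []
enqueue(21): [21]

Answer: 21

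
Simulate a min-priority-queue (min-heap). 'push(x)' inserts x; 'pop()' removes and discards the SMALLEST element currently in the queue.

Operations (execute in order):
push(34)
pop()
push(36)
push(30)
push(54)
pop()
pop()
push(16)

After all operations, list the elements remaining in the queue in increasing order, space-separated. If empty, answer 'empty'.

Answer: 16 54

Derivation:
push(34): heap contents = [34]
pop() → 34: heap contents = []
push(36): heap contents = [36]
push(30): heap contents = [30, 36]
push(54): heap contents = [30, 36, 54]
pop() → 30: heap contents = [36, 54]
pop() → 36: heap contents = [54]
push(16): heap contents = [16, 54]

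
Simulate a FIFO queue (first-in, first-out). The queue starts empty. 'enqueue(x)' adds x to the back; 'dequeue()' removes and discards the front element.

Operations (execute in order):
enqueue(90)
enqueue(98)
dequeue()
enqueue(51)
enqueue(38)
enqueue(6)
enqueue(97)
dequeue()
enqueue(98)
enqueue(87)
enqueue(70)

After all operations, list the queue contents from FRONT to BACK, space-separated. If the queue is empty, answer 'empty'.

enqueue(90): [90]
enqueue(98): [90, 98]
dequeue(): [98]
enqueue(51): [98, 51]
enqueue(38): [98, 51, 38]
enqueue(6): [98, 51, 38, 6]
enqueue(97): [98, 51, 38, 6, 97]
dequeue(): [51, 38, 6, 97]
enqueue(98): [51, 38, 6, 97, 98]
enqueue(87): [51, 38, 6, 97, 98, 87]
enqueue(70): [51, 38, 6, 97, 98, 87, 70]

Answer: 51 38 6 97 98 87 70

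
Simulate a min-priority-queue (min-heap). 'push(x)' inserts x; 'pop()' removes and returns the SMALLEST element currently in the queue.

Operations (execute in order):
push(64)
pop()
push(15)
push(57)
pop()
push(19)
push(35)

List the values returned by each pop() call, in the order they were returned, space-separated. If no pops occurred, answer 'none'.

push(64): heap contents = [64]
pop() → 64: heap contents = []
push(15): heap contents = [15]
push(57): heap contents = [15, 57]
pop() → 15: heap contents = [57]
push(19): heap contents = [19, 57]
push(35): heap contents = [19, 35, 57]

Answer: 64 15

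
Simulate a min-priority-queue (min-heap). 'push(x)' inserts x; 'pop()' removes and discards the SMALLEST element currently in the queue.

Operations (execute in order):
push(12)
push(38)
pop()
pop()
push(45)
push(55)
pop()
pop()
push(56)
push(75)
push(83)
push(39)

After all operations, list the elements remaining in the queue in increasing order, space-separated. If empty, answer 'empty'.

Answer: 39 56 75 83

Derivation:
push(12): heap contents = [12]
push(38): heap contents = [12, 38]
pop() → 12: heap contents = [38]
pop() → 38: heap contents = []
push(45): heap contents = [45]
push(55): heap contents = [45, 55]
pop() → 45: heap contents = [55]
pop() → 55: heap contents = []
push(56): heap contents = [56]
push(75): heap contents = [56, 75]
push(83): heap contents = [56, 75, 83]
push(39): heap contents = [39, 56, 75, 83]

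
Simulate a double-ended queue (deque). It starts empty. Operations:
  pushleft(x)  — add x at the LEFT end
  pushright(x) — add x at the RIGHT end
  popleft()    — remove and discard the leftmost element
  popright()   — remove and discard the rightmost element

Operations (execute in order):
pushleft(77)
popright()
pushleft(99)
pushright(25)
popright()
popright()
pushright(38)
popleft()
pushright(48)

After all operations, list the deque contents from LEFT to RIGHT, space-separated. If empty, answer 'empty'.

Answer: 48

Derivation:
pushleft(77): [77]
popright(): []
pushleft(99): [99]
pushright(25): [99, 25]
popright(): [99]
popright(): []
pushright(38): [38]
popleft(): []
pushright(48): [48]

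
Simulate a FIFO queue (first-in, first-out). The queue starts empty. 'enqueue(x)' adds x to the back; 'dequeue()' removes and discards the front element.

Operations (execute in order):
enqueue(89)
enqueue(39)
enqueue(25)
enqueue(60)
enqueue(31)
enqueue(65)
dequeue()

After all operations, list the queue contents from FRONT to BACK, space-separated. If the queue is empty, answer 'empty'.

Answer: 39 25 60 31 65

Derivation:
enqueue(89): [89]
enqueue(39): [89, 39]
enqueue(25): [89, 39, 25]
enqueue(60): [89, 39, 25, 60]
enqueue(31): [89, 39, 25, 60, 31]
enqueue(65): [89, 39, 25, 60, 31, 65]
dequeue(): [39, 25, 60, 31, 65]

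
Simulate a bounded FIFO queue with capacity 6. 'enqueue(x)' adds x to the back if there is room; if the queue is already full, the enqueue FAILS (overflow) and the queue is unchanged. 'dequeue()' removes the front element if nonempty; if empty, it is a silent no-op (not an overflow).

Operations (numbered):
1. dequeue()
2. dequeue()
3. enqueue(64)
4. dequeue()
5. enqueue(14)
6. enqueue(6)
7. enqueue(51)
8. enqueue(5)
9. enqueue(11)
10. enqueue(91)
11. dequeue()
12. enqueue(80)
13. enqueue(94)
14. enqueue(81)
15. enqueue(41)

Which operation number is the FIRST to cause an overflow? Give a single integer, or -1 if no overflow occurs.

1. dequeue(): empty, no-op, size=0
2. dequeue(): empty, no-op, size=0
3. enqueue(64): size=1
4. dequeue(): size=0
5. enqueue(14): size=1
6. enqueue(6): size=2
7. enqueue(51): size=3
8. enqueue(5): size=4
9. enqueue(11): size=5
10. enqueue(91): size=6
11. dequeue(): size=5
12. enqueue(80): size=6
13. enqueue(94): size=6=cap → OVERFLOW (fail)
14. enqueue(81): size=6=cap → OVERFLOW (fail)
15. enqueue(41): size=6=cap → OVERFLOW (fail)

Answer: 13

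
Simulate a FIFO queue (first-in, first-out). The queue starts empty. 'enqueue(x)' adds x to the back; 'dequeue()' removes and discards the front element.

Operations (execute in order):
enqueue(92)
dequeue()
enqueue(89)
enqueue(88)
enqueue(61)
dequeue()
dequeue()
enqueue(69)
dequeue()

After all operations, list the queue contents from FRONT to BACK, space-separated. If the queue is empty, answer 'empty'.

enqueue(92): [92]
dequeue(): []
enqueue(89): [89]
enqueue(88): [89, 88]
enqueue(61): [89, 88, 61]
dequeue(): [88, 61]
dequeue(): [61]
enqueue(69): [61, 69]
dequeue(): [69]

Answer: 69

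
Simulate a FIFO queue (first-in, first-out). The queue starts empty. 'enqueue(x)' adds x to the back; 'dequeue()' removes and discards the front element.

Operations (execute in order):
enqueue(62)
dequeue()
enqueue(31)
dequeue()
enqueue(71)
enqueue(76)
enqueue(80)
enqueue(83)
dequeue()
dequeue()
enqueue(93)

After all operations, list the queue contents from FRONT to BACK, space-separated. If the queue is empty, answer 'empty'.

enqueue(62): [62]
dequeue(): []
enqueue(31): [31]
dequeue(): []
enqueue(71): [71]
enqueue(76): [71, 76]
enqueue(80): [71, 76, 80]
enqueue(83): [71, 76, 80, 83]
dequeue(): [76, 80, 83]
dequeue(): [80, 83]
enqueue(93): [80, 83, 93]

Answer: 80 83 93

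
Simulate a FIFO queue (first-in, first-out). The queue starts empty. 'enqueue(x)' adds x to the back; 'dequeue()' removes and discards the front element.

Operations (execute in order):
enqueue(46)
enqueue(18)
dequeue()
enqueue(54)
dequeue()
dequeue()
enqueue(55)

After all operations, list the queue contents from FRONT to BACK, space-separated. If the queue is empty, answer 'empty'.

enqueue(46): [46]
enqueue(18): [46, 18]
dequeue(): [18]
enqueue(54): [18, 54]
dequeue(): [54]
dequeue(): []
enqueue(55): [55]

Answer: 55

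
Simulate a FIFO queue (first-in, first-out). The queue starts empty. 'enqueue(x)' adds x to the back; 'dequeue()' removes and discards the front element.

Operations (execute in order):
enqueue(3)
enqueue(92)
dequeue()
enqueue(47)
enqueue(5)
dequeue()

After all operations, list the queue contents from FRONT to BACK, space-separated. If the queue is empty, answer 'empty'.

enqueue(3): [3]
enqueue(92): [3, 92]
dequeue(): [92]
enqueue(47): [92, 47]
enqueue(5): [92, 47, 5]
dequeue(): [47, 5]

Answer: 47 5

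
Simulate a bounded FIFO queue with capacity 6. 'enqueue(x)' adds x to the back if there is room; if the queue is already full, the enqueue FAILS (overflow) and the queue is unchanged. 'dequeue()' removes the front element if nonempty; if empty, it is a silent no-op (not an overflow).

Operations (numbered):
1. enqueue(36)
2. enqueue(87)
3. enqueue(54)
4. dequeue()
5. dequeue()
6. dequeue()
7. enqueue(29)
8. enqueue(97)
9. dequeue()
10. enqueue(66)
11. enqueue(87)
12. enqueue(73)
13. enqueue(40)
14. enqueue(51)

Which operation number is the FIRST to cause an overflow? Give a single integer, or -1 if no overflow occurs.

1. enqueue(36): size=1
2. enqueue(87): size=2
3. enqueue(54): size=3
4. dequeue(): size=2
5. dequeue(): size=1
6. dequeue(): size=0
7. enqueue(29): size=1
8. enqueue(97): size=2
9. dequeue(): size=1
10. enqueue(66): size=2
11. enqueue(87): size=3
12. enqueue(73): size=4
13. enqueue(40): size=5
14. enqueue(51): size=6

Answer: -1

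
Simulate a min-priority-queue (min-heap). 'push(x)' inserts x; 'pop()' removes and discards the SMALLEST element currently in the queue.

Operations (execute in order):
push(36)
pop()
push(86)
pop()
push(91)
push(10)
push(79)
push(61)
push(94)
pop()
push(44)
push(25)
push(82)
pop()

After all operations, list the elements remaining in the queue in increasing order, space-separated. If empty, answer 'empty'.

Answer: 44 61 79 82 91 94

Derivation:
push(36): heap contents = [36]
pop() → 36: heap contents = []
push(86): heap contents = [86]
pop() → 86: heap contents = []
push(91): heap contents = [91]
push(10): heap contents = [10, 91]
push(79): heap contents = [10, 79, 91]
push(61): heap contents = [10, 61, 79, 91]
push(94): heap contents = [10, 61, 79, 91, 94]
pop() → 10: heap contents = [61, 79, 91, 94]
push(44): heap contents = [44, 61, 79, 91, 94]
push(25): heap contents = [25, 44, 61, 79, 91, 94]
push(82): heap contents = [25, 44, 61, 79, 82, 91, 94]
pop() → 25: heap contents = [44, 61, 79, 82, 91, 94]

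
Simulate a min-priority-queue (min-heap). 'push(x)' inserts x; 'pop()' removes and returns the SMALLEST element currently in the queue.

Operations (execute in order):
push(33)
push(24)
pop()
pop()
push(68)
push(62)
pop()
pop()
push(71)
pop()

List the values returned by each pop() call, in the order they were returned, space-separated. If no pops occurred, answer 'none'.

Answer: 24 33 62 68 71

Derivation:
push(33): heap contents = [33]
push(24): heap contents = [24, 33]
pop() → 24: heap contents = [33]
pop() → 33: heap contents = []
push(68): heap contents = [68]
push(62): heap contents = [62, 68]
pop() → 62: heap contents = [68]
pop() → 68: heap contents = []
push(71): heap contents = [71]
pop() → 71: heap contents = []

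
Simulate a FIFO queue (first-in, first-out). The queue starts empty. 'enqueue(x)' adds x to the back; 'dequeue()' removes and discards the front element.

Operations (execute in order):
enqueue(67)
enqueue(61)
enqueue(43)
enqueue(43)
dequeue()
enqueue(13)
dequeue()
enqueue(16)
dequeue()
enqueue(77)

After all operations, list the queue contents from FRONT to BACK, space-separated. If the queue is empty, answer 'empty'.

enqueue(67): [67]
enqueue(61): [67, 61]
enqueue(43): [67, 61, 43]
enqueue(43): [67, 61, 43, 43]
dequeue(): [61, 43, 43]
enqueue(13): [61, 43, 43, 13]
dequeue(): [43, 43, 13]
enqueue(16): [43, 43, 13, 16]
dequeue(): [43, 13, 16]
enqueue(77): [43, 13, 16, 77]

Answer: 43 13 16 77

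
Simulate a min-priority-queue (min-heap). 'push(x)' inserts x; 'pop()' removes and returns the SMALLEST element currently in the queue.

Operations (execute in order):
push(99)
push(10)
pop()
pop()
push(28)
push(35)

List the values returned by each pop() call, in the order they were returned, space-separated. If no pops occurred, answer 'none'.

Answer: 10 99

Derivation:
push(99): heap contents = [99]
push(10): heap contents = [10, 99]
pop() → 10: heap contents = [99]
pop() → 99: heap contents = []
push(28): heap contents = [28]
push(35): heap contents = [28, 35]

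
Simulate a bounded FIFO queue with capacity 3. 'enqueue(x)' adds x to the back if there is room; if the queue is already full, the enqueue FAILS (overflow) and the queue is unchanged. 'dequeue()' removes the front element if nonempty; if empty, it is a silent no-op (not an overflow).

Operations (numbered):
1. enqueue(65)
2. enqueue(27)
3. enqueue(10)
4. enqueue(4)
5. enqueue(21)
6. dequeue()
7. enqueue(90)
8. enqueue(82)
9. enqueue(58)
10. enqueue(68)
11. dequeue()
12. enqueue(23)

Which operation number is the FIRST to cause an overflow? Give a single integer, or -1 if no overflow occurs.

1. enqueue(65): size=1
2. enqueue(27): size=2
3. enqueue(10): size=3
4. enqueue(4): size=3=cap → OVERFLOW (fail)
5. enqueue(21): size=3=cap → OVERFLOW (fail)
6. dequeue(): size=2
7. enqueue(90): size=3
8. enqueue(82): size=3=cap → OVERFLOW (fail)
9. enqueue(58): size=3=cap → OVERFLOW (fail)
10. enqueue(68): size=3=cap → OVERFLOW (fail)
11. dequeue(): size=2
12. enqueue(23): size=3

Answer: 4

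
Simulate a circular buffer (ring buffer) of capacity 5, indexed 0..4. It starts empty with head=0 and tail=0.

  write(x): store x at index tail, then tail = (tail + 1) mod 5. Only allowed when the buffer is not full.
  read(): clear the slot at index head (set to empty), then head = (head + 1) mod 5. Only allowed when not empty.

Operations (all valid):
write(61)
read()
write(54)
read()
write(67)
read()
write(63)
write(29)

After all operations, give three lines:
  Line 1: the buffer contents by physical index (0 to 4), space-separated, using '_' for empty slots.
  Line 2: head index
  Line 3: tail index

write(61): buf=[61 _ _ _ _], head=0, tail=1, size=1
read(): buf=[_ _ _ _ _], head=1, tail=1, size=0
write(54): buf=[_ 54 _ _ _], head=1, tail=2, size=1
read(): buf=[_ _ _ _ _], head=2, tail=2, size=0
write(67): buf=[_ _ 67 _ _], head=2, tail=3, size=1
read(): buf=[_ _ _ _ _], head=3, tail=3, size=0
write(63): buf=[_ _ _ 63 _], head=3, tail=4, size=1
write(29): buf=[_ _ _ 63 29], head=3, tail=0, size=2

Answer: _ _ _ 63 29
3
0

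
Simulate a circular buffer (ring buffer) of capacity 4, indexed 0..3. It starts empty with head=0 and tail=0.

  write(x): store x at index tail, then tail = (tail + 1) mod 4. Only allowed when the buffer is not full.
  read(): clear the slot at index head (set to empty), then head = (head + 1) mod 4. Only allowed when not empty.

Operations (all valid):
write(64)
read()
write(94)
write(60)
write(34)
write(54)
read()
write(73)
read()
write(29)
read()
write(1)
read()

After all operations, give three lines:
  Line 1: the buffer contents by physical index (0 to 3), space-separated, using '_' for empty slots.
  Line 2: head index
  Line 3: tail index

Answer: _ 73 29 1
1
0

Derivation:
write(64): buf=[64 _ _ _], head=0, tail=1, size=1
read(): buf=[_ _ _ _], head=1, tail=1, size=0
write(94): buf=[_ 94 _ _], head=1, tail=2, size=1
write(60): buf=[_ 94 60 _], head=1, tail=3, size=2
write(34): buf=[_ 94 60 34], head=1, tail=0, size=3
write(54): buf=[54 94 60 34], head=1, tail=1, size=4
read(): buf=[54 _ 60 34], head=2, tail=1, size=3
write(73): buf=[54 73 60 34], head=2, tail=2, size=4
read(): buf=[54 73 _ 34], head=3, tail=2, size=3
write(29): buf=[54 73 29 34], head=3, tail=3, size=4
read(): buf=[54 73 29 _], head=0, tail=3, size=3
write(1): buf=[54 73 29 1], head=0, tail=0, size=4
read(): buf=[_ 73 29 1], head=1, tail=0, size=3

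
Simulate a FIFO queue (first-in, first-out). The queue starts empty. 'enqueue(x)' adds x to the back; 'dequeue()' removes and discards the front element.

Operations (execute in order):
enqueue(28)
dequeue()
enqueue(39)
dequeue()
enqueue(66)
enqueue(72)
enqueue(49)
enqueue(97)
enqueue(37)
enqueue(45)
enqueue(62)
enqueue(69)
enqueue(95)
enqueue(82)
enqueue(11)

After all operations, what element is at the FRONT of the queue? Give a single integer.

Answer: 66

Derivation:
enqueue(28): queue = [28]
dequeue(): queue = []
enqueue(39): queue = [39]
dequeue(): queue = []
enqueue(66): queue = [66]
enqueue(72): queue = [66, 72]
enqueue(49): queue = [66, 72, 49]
enqueue(97): queue = [66, 72, 49, 97]
enqueue(37): queue = [66, 72, 49, 97, 37]
enqueue(45): queue = [66, 72, 49, 97, 37, 45]
enqueue(62): queue = [66, 72, 49, 97, 37, 45, 62]
enqueue(69): queue = [66, 72, 49, 97, 37, 45, 62, 69]
enqueue(95): queue = [66, 72, 49, 97, 37, 45, 62, 69, 95]
enqueue(82): queue = [66, 72, 49, 97, 37, 45, 62, 69, 95, 82]
enqueue(11): queue = [66, 72, 49, 97, 37, 45, 62, 69, 95, 82, 11]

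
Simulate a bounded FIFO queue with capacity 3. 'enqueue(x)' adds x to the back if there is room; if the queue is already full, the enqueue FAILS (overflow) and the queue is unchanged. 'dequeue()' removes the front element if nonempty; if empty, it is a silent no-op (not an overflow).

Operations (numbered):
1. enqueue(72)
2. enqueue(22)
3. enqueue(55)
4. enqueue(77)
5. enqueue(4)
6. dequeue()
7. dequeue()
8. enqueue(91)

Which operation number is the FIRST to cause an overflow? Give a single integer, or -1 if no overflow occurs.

1. enqueue(72): size=1
2. enqueue(22): size=2
3. enqueue(55): size=3
4. enqueue(77): size=3=cap → OVERFLOW (fail)
5. enqueue(4): size=3=cap → OVERFLOW (fail)
6. dequeue(): size=2
7. dequeue(): size=1
8. enqueue(91): size=2

Answer: 4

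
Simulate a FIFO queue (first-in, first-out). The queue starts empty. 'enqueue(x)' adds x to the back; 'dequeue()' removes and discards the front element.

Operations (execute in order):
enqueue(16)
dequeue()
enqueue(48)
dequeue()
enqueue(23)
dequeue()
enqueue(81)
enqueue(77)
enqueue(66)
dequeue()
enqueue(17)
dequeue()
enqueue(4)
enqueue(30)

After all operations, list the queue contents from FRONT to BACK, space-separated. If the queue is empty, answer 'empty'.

enqueue(16): [16]
dequeue(): []
enqueue(48): [48]
dequeue(): []
enqueue(23): [23]
dequeue(): []
enqueue(81): [81]
enqueue(77): [81, 77]
enqueue(66): [81, 77, 66]
dequeue(): [77, 66]
enqueue(17): [77, 66, 17]
dequeue(): [66, 17]
enqueue(4): [66, 17, 4]
enqueue(30): [66, 17, 4, 30]

Answer: 66 17 4 30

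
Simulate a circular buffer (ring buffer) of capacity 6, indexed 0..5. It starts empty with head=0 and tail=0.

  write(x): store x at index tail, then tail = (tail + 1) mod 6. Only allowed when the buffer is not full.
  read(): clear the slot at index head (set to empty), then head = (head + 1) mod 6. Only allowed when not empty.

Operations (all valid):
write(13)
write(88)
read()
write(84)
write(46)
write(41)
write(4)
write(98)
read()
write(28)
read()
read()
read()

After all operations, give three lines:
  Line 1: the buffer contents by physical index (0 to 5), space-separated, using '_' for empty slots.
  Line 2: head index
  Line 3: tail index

write(13): buf=[13 _ _ _ _ _], head=0, tail=1, size=1
write(88): buf=[13 88 _ _ _ _], head=0, tail=2, size=2
read(): buf=[_ 88 _ _ _ _], head=1, tail=2, size=1
write(84): buf=[_ 88 84 _ _ _], head=1, tail=3, size=2
write(46): buf=[_ 88 84 46 _ _], head=1, tail=4, size=3
write(41): buf=[_ 88 84 46 41 _], head=1, tail=5, size=4
write(4): buf=[_ 88 84 46 41 4], head=1, tail=0, size=5
write(98): buf=[98 88 84 46 41 4], head=1, tail=1, size=6
read(): buf=[98 _ 84 46 41 4], head=2, tail=1, size=5
write(28): buf=[98 28 84 46 41 4], head=2, tail=2, size=6
read(): buf=[98 28 _ 46 41 4], head=3, tail=2, size=5
read(): buf=[98 28 _ _ 41 4], head=4, tail=2, size=4
read(): buf=[98 28 _ _ _ 4], head=5, tail=2, size=3

Answer: 98 28 _ _ _ 4
5
2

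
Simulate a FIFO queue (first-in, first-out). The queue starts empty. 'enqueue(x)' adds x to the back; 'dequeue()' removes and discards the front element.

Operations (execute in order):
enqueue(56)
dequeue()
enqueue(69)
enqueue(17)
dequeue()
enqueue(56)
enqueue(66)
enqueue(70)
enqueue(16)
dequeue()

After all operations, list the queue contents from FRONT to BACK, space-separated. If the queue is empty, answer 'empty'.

enqueue(56): [56]
dequeue(): []
enqueue(69): [69]
enqueue(17): [69, 17]
dequeue(): [17]
enqueue(56): [17, 56]
enqueue(66): [17, 56, 66]
enqueue(70): [17, 56, 66, 70]
enqueue(16): [17, 56, 66, 70, 16]
dequeue(): [56, 66, 70, 16]

Answer: 56 66 70 16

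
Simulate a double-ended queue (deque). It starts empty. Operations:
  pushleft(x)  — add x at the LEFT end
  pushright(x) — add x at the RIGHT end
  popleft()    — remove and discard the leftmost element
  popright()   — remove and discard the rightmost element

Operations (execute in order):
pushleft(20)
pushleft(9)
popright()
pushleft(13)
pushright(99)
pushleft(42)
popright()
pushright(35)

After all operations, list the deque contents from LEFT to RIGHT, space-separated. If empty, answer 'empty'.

Answer: 42 13 9 35

Derivation:
pushleft(20): [20]
pushleft(9): [9, 20]
popright(): [9]
pushleft(13): [13, 9]
pushright(99): [13, 9, 99]
pushleft(42): [42, 13, 9, 99]
popright(): [42, 13, 9]
pushright(35): [42, 13, 9, 35]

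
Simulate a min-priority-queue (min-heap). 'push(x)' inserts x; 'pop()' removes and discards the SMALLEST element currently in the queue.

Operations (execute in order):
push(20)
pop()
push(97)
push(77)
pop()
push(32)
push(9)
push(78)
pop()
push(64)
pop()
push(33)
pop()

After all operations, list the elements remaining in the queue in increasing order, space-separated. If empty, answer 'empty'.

push(20): heap contents = [20]
pop() → 20: heap contents = []
push(97): heap contents = [97]
push(77): heap contents = [77, 97]
pop() → 77: heap contents = [97]
push(32): heap contents = [32, 97]
push(9): heap contents = [9, 32, 97]
push(78): heap contents = [9, 32, 78, 97]
pop() → 9: heap contents = [32, 78, 97]
push(64): heap contents = [32, 64, 78, 97]
pop() → 32: heap contents = [64, 78, 97]
push(33): heap contents = [33, 64, 78, 97]
pop() → 33: heap contents = [64, 78, 97]

Answer: 64 78 97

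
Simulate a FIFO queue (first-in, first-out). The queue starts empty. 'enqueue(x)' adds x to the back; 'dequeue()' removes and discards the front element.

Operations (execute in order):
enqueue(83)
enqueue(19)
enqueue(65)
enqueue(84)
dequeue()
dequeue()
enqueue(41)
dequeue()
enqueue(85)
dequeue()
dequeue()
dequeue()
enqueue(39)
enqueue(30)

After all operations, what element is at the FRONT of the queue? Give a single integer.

enqueue(83): queue = [83]
enqueue(19): queue = [83, 19]
enqueue(65): queue = [83, 19, 65]
enqueue(84): queue = [83, 19, 65, 84]
dequeue(): queue = [19, 65, 84]
dequeue(): queue = [65, 84]
enqueue(41): queue = [65, 84, 41]
dequeue(): queue = [84, 41]
enqueue(85): queue = [84, 41, 85]
dequeue(): queue = [41, 85]
dequeue(): queue = [85]
dequeue(): queue = []
enqueue(39): queue = [39]
enqueue(30): queue = [39, 30]

Answer: 39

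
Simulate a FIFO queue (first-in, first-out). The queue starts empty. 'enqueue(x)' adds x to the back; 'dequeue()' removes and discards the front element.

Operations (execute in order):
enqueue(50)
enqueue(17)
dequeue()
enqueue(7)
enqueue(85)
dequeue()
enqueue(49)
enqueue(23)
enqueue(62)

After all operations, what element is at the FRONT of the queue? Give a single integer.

Answer: 7

Derivation:
enqueue(50): queue = [50]
enqueue(17): queue = [50, 17]
dequeue(): queue = [17]
enqueue(7): queue = [17, 7]
enqueue(85): queue = [17, 7, 85]
dequeue(): queue = [7, 85]
enqueue(49): queue = [7, 85, 49]
enqueue(23): queue = [7, 85, 49, 23]
enqueue(62): queue = [7, 85, 49, 23, 62]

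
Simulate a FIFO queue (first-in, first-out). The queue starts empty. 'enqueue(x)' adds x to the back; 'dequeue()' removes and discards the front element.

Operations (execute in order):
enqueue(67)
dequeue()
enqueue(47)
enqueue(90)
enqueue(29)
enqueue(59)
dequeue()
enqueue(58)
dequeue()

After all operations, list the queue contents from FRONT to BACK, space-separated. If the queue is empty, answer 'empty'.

Answer: 29 59 58

Derivation:
enqueue(67): [67]
dequeue(): []
enqueue(47): [47]
enqueue(90): [47, 90]
enqueue(29): [47, 90, 29]
enqueue(59): [47, 90, 29, 59]
dequeue(): [90, 29, 59]
enqueue(58): [90, 29, 59, 58]
dequeue(): [29, 59, 58]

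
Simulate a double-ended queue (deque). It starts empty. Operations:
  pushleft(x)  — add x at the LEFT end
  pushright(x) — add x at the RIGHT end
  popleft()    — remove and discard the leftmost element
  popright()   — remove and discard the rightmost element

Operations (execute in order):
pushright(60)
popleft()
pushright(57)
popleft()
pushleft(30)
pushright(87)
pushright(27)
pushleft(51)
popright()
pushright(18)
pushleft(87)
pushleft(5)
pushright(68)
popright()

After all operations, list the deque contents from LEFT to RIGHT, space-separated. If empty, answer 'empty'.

pushright(60): [60]
popleft(): []
pushright(57): [57]
popleft(): []
pushleft(30): [30]
pushright(87): [30, 87]
pushright(27): [30, 87, 27]
pushleft(51): [51, 30, 87, 27]
popright(): [51, 30, 87]
pushright(18): [51, 30, 87, 18]
pushleft(87): [87, 51, 30, 87, 18]
pushleft(5): [5, 87, 51, 30, 87, 18]
pushright(68): [5, 87, 51, 30, 87, 18, 68]
popright(): [5, 87, 51, 30, 87, 18]

Answer: 5 87 51 30 87 18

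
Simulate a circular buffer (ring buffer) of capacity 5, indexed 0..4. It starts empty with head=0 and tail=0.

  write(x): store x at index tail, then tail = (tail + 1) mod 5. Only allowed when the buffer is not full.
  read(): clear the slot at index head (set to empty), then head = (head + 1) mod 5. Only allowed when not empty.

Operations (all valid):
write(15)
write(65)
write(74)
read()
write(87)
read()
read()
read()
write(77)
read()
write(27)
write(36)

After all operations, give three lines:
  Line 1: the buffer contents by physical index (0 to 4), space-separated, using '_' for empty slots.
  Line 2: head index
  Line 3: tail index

write(15): buf=[15 _ _ _ _], head=0, tail=1, size=1
write(65): buf=[15 65 _ _ _], head=0, tail=2, size=2
write(74): buf=[15 65 74 _ _], head=0, tail=3, size=3
read(): buf=[_ 65 74 _ _], head=1, tail=3, size=2
write(87): buf=[_ 65 74 87 _], head=1, tail=4, size=3
read(): buf=[_ _ 74 87 _], head=2, tail=4, size=2
read(): buf=[_ _ _ 87 _], head=3, tail=4, size=1
read(): buf=[_ _ _ _ _], head=4, tail=4, size=0
write(77): buf=[_ _ _ _ 77], head=4, tail=0, size=1
read(): buf=[_ _ _ _ _], head=0, tail=0, size=0
write(27): buf=[27 _ _ _ _], head=0, tail=1, size=1
write(36): buf=[27 36 _ _ _], head=0, tail=2, size=2

Answer: 27 36 _ _ _
0
2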